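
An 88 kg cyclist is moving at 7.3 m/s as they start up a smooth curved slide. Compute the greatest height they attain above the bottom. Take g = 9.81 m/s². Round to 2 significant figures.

By energy conservation, ½mv² = mgh
h = v²/(2g) = 7.3²/(2 × 9.81) = 2.716 m

h = 2.7 m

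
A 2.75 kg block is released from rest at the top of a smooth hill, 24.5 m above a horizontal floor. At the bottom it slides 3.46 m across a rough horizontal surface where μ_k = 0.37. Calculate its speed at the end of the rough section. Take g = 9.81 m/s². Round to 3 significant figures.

Energy at the top = energy at the end + work done against friction:
mgh = ½mv² + μ_k m g d
W_f = μ_k mg d = (0.37)(2.75)(9.81)(3.46) = 34.54 J
½mv² = mgh − W_f = 660.95 − 34.54 = 626.41 J
v = √(2 × 626.41/2.75) = 21.34 m/s

v = 21.3 m/s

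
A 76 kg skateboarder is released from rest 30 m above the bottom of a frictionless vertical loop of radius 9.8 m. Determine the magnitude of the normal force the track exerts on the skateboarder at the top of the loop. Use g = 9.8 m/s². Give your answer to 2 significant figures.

N = 840 N

Energy from release to top (height 2r): mgh = ½mv_top² + mg(2r)
v_top² = 2g(h − 2r) = 2(9.8)(30 − 19.60) = 203.84 m²/s²
At the top, both N and weight point toward the centre: N + mg = mv_top²/r
N = m(v_top²/r − g) = 76(203.84/9.8 − 9.8) = 836.0 N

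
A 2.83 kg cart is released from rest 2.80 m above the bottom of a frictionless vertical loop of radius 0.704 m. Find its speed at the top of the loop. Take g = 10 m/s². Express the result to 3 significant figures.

Energy conservation: mgh = ½mv_top² + mg(2r)
v_top² = 2g(h − 2r) = 2(10)(2.80 − 1.408) = 27.84
v_top = 5.276 m/s

v = 5.28 m/s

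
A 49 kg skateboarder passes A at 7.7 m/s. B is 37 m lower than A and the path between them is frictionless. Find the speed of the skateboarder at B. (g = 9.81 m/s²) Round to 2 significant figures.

Mechanical energy is conserved (no friction): ½mv₀² + mgh = ½mv²
v² = v₀² + 2gh = (7.7)² + 2(9.81)(37) = 785.23
v = √785.23 = 28.02 m/s

v = 28 m/s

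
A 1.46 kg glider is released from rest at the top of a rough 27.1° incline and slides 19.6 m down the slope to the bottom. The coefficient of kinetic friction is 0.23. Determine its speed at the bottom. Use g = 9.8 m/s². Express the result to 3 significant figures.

Work–energy: mg(L sinθ) − μ_k(mg cosθ)L = ½mv²
mgh = mgL sinθ = (1.46)(9.8)(19.6)sin27.1° = 127.75 J
W_f = μ_k mg cosθ · L = (0.23)(1.46)(9.8)cos27.1°·19.6 = 57.42 J
½mv² = 127.75 − 57.42 = 70.332 J
v = √(2 × 70.332/1.46) = 9.816 m/s

v = 9.82 m/s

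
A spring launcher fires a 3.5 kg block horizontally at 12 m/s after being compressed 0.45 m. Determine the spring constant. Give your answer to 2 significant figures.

Energy stored in the spring equals the launch KE: ½kx² = ½mv²
k = mv²/x² = (3.5)(12)²/(0.45)² = 2489 N/m

k = 2500 N/m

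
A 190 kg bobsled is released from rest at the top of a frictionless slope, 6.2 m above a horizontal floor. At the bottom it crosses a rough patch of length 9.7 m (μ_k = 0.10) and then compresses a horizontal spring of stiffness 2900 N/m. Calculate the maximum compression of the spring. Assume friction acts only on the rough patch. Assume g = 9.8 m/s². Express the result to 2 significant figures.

Initial energy: E₁ = mgh = (190)(9.8)(6.2) = 11544 J
Friction removes W_f = μ_k mg d = (0.10)(190)(9.8)(9.7) = 1806 J
Energy reaching the spring: E = 11544 − 1806 = 9738.3 J
At max compression ½kx² = E ⇒ x = √(2E/k) = √(2 × 9738.3/2900) = 2.592 m

x = 2.6 m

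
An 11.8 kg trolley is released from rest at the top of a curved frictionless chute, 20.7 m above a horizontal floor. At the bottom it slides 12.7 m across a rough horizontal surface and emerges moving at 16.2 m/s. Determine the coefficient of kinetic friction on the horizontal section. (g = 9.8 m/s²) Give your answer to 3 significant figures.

μ_k = 0.576

Applying the work–energy principle:
mgh = ½mv² + μ_k m g d
mgh = 2393.7 J; ½mv² = 1548.4 J
W_f = 2393.7 − 1548.4 = 845.4 J
μ_k = W_f/(mg·d) = 845.4/(115.6 × 12.7) = 0.5756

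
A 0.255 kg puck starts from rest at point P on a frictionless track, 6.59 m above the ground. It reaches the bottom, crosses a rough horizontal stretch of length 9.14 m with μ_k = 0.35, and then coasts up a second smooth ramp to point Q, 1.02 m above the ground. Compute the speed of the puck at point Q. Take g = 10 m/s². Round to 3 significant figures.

Energy at P: mgh₁ = (0.255)(10)(6.59) = 16.804 J
Friction loss: W_f = μ_k mg d = 8.157 J
At Q: ½mv² + mgh₂ = mgh₁ − W_f
½mv² = 16.804 − 8.157 − 2.6010 = 6.0461 J
v = √(2 × 6.0461/0.255) = 6.886 m/s

v = 6.89 m/s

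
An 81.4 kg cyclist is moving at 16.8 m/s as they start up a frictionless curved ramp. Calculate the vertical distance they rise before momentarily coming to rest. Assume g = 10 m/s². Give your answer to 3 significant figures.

By energy conservation, ½mv² = mgh
h = v²/(2g) = 16.8²/(2 × 10) = 14.11 m

h = 14.1 m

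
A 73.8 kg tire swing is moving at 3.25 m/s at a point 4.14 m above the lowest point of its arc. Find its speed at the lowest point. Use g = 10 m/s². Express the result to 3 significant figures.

Mechanical energy is conserved (no friction): ½mv₀² + mgh = ½mv²
v² = v₀² + 2gh = (3.25)² + 2(10)(4.14) = 93.362
v = √93.362 = 9.662 m/s

v = 9.66 m/s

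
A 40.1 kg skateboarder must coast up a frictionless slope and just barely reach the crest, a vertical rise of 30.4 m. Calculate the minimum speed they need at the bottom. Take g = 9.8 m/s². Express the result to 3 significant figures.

v = 24.4 m/s

At the top they are momentarily at rest, so all KE converts to PE: ½mv² = mgh
v = √(2gh) = √(2 × 9.8 × 30.4) = 24.41 m/s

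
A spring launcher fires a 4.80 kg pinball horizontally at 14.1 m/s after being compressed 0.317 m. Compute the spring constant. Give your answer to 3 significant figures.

Energy stored in the spring equals the launch KE: ½kx² = ½mv²
k = mv²/x² = (4.80)(14.1)²/(0.317)² = 9496 N/m

k = 9500 N/m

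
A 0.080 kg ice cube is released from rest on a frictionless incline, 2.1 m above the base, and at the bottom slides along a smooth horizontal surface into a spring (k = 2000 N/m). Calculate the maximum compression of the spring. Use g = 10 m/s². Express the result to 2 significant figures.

x = 0.041 m

Energy conservation (no friction) from release to max compression: mgh = ½kx²
x = √(2mgh/k) = √(2 × 0.080 × 10 × 2.1 / 2000) = 0.04099 m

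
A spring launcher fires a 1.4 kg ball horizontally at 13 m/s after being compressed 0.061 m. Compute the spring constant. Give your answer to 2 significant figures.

Energy stored in the spring equals the launch KE: ½kx² = ½mv²
k = mv²/x² = (1.4)(13)²/(0.061)² = 63585 N/m

k = 64000 N/m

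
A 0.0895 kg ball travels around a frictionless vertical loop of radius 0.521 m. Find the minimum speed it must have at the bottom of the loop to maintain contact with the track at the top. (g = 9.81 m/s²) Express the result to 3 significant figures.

At the top: mg = mv_top²/r ⇒ v_top² = gr = 5.111 m²/s²
Energy from bottom to top (height 2r): ½mv_bot² = ½mv_top² + mg(2r)
v_bot² = gr + 4gr = 5gr = 25.56
v_bot = √(5gr) = 5.055 m/s

v = 5.06 m/s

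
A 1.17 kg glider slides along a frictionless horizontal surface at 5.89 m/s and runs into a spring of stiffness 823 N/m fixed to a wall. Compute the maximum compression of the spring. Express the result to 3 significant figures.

x = 0.222 m

All KE is stored as spring PE at maximum compression: ½mv² = ½kx²
x = v√(m/k) = 5.89 × √(1.17/823) = 0.2221 m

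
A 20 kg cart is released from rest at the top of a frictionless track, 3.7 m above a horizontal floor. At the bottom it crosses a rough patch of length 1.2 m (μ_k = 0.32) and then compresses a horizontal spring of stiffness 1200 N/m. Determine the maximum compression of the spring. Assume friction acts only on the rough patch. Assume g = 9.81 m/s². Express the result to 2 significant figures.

Initial energy: E₁ = mgh = (20)(9.81)(3.7) = 725.94 J
Friction removes W_f = μ_k mg d = (0.32)(20)(9.81)(1.2) = 75.34 J
Energy reaching the spring: E = 725.94 − 75.34 = 650.60 J
At max compression ½kx² = E ⇒ x = √(2E/k) = √(2 × 650.60/1200) = 1.041 m

x = 1.0 m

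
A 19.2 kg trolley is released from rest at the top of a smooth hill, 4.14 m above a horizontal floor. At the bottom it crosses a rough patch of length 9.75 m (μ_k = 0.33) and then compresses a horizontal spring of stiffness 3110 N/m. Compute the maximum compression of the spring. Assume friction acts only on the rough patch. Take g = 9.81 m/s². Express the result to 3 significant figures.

Initial energy: E₁ = mgh = (19.2)(9.81)(4.14) = 779.78 J
Friction removes W_f = μ_k mg d = (0.33)(19.2)(9.81)(9.75) = 606.0 J
Energy reaching the spring: E = 779.78 − 606.0 = 173.75 J
At max compression ½kx² = E ⇒ x = √(2E/k) = √(2 × 173.75/3110) = 0.3343 m

x = 0.334 m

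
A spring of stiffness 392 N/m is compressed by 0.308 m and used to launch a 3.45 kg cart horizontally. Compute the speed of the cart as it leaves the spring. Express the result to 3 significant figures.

The cart leaves the spring when the spring is at natural length, so ½kx² = ½mv²
v = x√(k/m) = 0.308 × √(392/3.45) = 3.283 m/s

v = 3.28 m/s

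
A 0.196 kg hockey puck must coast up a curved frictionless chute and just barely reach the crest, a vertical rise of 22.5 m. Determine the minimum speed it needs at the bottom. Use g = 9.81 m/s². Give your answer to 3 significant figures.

At the top it is momentarily at rest, so all KE converts to PE: ½mv² = mgh
v = √(2gh) = √(2 × 9.81 × 22.5) = 21.01 m/s

v = 21.0 m/s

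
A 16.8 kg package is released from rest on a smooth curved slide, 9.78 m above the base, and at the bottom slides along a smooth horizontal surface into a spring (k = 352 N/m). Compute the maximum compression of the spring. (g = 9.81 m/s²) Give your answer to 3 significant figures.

Gravitational PE at the top equals spring PE at max compression: mgh = ½kx²
x = √(2mgh/k) = √(2 × 16.8 × 9.81 × 9.78 / 352) = 3.026 m

x = 3.03 m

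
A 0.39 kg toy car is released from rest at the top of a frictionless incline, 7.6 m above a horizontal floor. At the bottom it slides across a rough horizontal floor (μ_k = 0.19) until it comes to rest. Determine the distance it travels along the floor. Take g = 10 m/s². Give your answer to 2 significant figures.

d = 40 m

Applying the work–energy principle:
At rest all PE has been dissipated by friction: mgh = μ_k m g d
d = h/μ_k = 7.6/0.19 = 40.00 m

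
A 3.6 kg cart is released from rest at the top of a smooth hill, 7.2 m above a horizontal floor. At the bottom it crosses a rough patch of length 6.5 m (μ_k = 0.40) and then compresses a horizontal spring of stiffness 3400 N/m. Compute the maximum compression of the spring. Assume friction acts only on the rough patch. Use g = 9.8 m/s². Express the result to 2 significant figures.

Initial energy: E₁ = mgh = (3.6)(9.8)(7.2) = 254.02 J
Friction removes W_f = μ_k mg d = (0.40)(3.6)(9.8)(6.5) = 91.73 J
Energy reaching the spring: E = 254.02 − 91.73 = 162.29 J
At max compression ½kx² = E ⇒ x = √(2E/k) = √(2 × 162.29/3400) = 0.3090 m

x = 0.31 m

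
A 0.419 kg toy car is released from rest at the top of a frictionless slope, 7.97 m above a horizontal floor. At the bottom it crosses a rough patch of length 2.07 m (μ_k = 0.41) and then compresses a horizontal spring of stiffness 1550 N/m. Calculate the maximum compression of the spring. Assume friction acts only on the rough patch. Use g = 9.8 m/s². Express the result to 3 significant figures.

x = 0.194 m

Initial energy: E₁ = mgh = (0.419)(9.8)(7.97) = 32.726 J
Friction removes W_f = μ_k mg d = (0.41)(0.419)(9.8)(2.07) = 3.485 J
Energy reaching the spring: E = 32.726 − 3.485 = 29.241 J
At max compression ½kx² = E ⇒ x = √(2E/k) = √(2 × 29.241/1550) = 0.1942 m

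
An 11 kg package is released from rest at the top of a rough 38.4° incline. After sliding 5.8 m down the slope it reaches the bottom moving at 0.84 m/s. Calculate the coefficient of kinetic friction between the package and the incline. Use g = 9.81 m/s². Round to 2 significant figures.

mgh = ½mv² + μ_k (mg cosθ) L, with h = L sinθ
mgL sinθ = 388.76 J; ½mv² = 3.8808 J
W_f = 388.76 − 3.8808 = 384.9 J
μ_k = W_f/(mg cosθ · L) = 384.9/(84.57 × 5.8) = 0.7847

μ_k = 0.78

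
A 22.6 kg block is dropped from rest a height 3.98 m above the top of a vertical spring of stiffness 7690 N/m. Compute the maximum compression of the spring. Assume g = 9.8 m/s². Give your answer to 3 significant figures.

x = 0.508 m

Let x be the compression. The total drop is H + x, and the block is instantaneously at rest at max compression, so energy conservation gives:
mg(H + x) = ½kx²
½(7690)x² − (22.6)(9.8)x − (22.6)(9.8)(3.98) = 0
3845x² − 221.5x − 881.5 = 0
x = [221.5 + √(49053 + 1.3557e+07)]/(2 × 3845) = 0.5085 m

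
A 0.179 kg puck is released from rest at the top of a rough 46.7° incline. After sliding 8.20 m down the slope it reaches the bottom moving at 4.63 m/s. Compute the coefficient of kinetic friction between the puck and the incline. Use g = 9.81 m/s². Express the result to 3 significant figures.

μ_k = 0.867

The energy dissipated by friction is the PE lost minus the KE gained:
mgL sinθ = 10.479 J; ½mv² = 1.9186 J
W_f = 10.479 − 1.9186 = 8.561 J
μ_k = W_f/(mg cosθ · L) = 8.561/(1.204 × 8.20) = 0.8669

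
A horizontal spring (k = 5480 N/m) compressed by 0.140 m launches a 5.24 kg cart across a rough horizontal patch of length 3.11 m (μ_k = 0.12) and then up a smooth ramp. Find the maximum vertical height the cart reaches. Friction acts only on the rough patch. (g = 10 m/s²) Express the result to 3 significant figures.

h = 0.652 m

Spring energy: E₀ = ½kx² = ½(5480)(0.140)² = 53.704 J
Friction: W_f = μ_k mg d = (0.12)(5.24)(10)(3.11) = 19.56 J
Energy at base of ramp: E = 53.704 − 19.56 = 34.148 J
At max height all remaining energy is PE: mgh = E ⇒ h = E/(mg) = 34.148/(5.24 × 10) = 0.6517 m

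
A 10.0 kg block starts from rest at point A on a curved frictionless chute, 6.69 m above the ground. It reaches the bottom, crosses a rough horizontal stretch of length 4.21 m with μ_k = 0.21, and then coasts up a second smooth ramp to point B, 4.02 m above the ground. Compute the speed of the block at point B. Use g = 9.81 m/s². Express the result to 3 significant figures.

Energy at A: mgh₁ = (10.0)(9.81)(6.69) = 656.29 J
Friction loss: W_f = μ_k mg d = 86.73 J
At B: ½mv² + mgh₂ = mgh₁ − W_f
½mv² = 656.29 − 86.73 − 394.36 = 175.20 J
v = √(2 × 175.20/10.0) = 5.919 m/s

v = 5.92 m/s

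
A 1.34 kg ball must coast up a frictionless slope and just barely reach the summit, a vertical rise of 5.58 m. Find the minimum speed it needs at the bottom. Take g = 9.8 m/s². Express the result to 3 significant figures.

v = 10.5 m/s

At the top it is momentarily at rest, so all KE converts to PE: ½mv² = mgh
v = √(2gh) = √(2 × 9.8 × 5.58) = 10.46 m/s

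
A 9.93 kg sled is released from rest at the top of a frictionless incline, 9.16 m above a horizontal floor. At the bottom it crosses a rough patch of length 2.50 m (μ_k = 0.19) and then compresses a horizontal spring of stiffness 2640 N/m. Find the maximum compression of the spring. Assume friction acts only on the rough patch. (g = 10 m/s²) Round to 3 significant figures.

x = 0.808 m

Initial energy: E₁ = mgh = (9.93)(10)(9.16) = 909.59 J
Friction removes W_f = μ_k mg d = (0.19)(9.93)(10)(2.50) = 47.17 J
Energy reaching the spring: E = 909.59 − 47.17 = 862.42 J
At max compression ½kx² = E ⇒ x = √(2E/k) = √(2 × 862.42/2640) = 0.8083 m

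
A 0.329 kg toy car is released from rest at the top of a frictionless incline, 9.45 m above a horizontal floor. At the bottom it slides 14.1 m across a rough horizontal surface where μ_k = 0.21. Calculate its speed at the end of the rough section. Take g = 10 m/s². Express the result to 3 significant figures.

v = 11.4 m/s

Applying the work–energy principle:
mgh = ½mv² + μ_k m g d
W_f = μ_k mg d = (0.21)(0.329)(10)(14.1) = 9.742 J
½mv² = mgh − W_f = 31.090 − 9.742 = 21.349 J
v = √(2 × 21.349/0.329) = 11.39 m/s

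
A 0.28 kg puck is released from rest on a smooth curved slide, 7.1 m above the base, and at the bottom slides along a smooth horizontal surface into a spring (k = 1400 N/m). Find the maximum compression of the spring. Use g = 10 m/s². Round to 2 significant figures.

x = 0.17 m

Energy conservation (no friction) from release to max compression: mgh = ½kx²
x = √(2mgh/k) = √(2 × 0.28 × 10 × 7.1 / 1400) = 0.1685 m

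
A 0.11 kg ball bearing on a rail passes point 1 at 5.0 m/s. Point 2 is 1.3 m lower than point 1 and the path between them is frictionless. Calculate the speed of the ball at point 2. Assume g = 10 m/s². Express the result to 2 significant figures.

Equating total energy at the two states: ½mv₀² + mgh = ½mv²
The mass cancels from both sides.
v² = v₀² + 2gh = (5.0)² + 2(10)(1.3) = 51.000
v = √51.000 = 7.141 m/s

v = 7.1 m/s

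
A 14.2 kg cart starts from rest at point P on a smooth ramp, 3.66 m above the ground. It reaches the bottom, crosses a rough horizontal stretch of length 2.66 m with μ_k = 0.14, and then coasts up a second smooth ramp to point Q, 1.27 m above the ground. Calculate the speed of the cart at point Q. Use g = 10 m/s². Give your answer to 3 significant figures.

v = 6.35 m/s

Energy at P: mgh₁ = (14.2)(10)(3.66) = 519.72 J
Friction loss: W_f = μ_k mg d = 52.88 J
At Q: ½mv² + mgh₂ = mgh₁ − W_f
½mv² = 519.72 − 52.88 − 180.34 = 286.50 J
v = √(2 × 286.50/14.2) = 6.352 m/s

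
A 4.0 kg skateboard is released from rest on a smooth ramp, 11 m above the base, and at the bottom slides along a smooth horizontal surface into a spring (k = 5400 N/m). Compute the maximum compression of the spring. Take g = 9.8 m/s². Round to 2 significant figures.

x = 0.40 m

Energy conservation (no friction) from release to max compression: mgh = ½kx²
x = √(2mgh/k) = √(2 × 4.0 × 9.8 × 11 / 5400) = 0.3996 m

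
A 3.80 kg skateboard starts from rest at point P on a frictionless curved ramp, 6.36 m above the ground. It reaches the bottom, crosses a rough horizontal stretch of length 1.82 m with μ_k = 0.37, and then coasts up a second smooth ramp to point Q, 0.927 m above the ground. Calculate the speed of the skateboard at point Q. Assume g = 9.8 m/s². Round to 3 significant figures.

v = 9.66 m/s

Energy at P: mgh₁ = (3.80)(9.8)(6.36) = 236.85 J
Friction loss: W_f = μ_k mg d = 25.08 J
At Q: ½mv² + mgh₂ = mgh₁ − W_f
½mv² = 236.85 − 25.08 − 34.521 = 177.25 J
v = √(2 × 177.25/3.80) = 9.659 m/s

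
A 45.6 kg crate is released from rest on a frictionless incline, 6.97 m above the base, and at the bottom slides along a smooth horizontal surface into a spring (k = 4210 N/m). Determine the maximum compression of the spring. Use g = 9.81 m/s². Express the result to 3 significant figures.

Gravitational PE at the top equals spring PE at max compression: mgh = ½kx²
x = √(2mgh/k) = √(2 × 45.6 × 9.81 × 6.97 / 4210) = 1.217 m

x = 1.22 m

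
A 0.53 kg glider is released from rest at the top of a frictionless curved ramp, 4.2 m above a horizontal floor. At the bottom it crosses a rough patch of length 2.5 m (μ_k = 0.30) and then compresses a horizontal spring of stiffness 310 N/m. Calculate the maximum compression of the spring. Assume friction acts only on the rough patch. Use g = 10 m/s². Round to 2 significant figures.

Initial energy: E₁ = mgh = (0.53)(10)(4.2) = 22.260 J
Friction removes W_f = μ_k mg d = (0.30)(0.53)(10)(2.5) = 3.975 J
Energy reaching the spring: E = 22.260 − 3.975 = 18.285 J
At max compression ½kx² = E ⇒ x = √(2E/k) = √(2 × 18.285/310) = 0.3435 m

x = 0.34 m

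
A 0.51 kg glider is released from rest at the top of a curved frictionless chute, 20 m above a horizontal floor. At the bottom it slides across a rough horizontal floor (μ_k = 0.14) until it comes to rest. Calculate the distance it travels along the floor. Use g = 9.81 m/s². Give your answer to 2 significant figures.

Energy at the top = energy at the end + work done against friction:
At rest all PE has been dissipated by friction: mgh = μ_k m g d
d = h/μ_k = 20/0.14 = 142.9 m

d = 140 m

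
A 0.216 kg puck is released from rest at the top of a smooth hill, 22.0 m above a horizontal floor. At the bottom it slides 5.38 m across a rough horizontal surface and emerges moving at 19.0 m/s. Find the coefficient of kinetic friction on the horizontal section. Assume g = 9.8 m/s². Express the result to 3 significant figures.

μ_k = 0.666

Energy bookkeeping (friction removes W_f = μ_k N d):
mgh = ½mv² + μ_k m g d
mgh = 46.570 J; ½mv² = 38.988 J
W_f = 46.570 − 38.988 = 7.582 J
μ_k = W_f/(mg·d) = 7.582/(2.117 × 5.38) = 0.6657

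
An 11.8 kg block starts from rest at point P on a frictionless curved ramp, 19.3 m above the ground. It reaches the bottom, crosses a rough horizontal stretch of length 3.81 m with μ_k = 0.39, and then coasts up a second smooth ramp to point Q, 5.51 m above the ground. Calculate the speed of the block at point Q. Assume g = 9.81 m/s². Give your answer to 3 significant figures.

v = 15.5 m/s

Energy at P: mgh₁ = (11.8)(9.81)(19.3) = 2234.1 J
Friction loss: W_f = μ_k mg d = 172.0 J
At Q: ½mv² + mgh₂ = mgh₁ − W_f
½mv² = 2234.1 − 172.0 − 637.83 = 1424.3 J
v = √(2 × 1424.3/11.8) = 15.54 m/s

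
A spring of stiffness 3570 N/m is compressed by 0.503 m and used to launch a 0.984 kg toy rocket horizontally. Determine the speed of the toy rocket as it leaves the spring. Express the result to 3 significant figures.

v = 30.3 m/s

Conservation of energy: ½kx² = ½mv²
v = x√(k/m) = 0.503 × √(3570/0.984) = 30.30 m/s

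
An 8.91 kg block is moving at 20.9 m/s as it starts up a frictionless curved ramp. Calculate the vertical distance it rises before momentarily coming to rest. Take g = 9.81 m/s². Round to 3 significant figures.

Setting KE at the bottom equal to PE gained: ½mv² = mgh
h = v²/(2g) = 20.9²/(2 × 9.81) = 22.26 m

h = 22.3 m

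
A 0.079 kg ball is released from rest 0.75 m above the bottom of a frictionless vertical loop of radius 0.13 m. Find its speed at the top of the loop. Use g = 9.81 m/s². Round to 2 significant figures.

v = 3.1 m/s

Energy conservation: mgh = ½mv_top² + mg(2r)
v_top² = 2g(h − 2r) = 2(9.81)(0.75 − 0.2600) = 9.614
v_top = 3.101 m/s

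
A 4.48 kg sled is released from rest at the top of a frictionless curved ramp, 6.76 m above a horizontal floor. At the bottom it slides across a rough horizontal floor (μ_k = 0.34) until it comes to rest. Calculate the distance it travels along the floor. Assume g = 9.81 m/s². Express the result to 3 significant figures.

Applying the work–energy principle:
At rest all PE has been dissipated by friction: mgh = μ_k m g d
d = h/μ_k = 6.76/0.34 = 19.88 m

d = 19.9 m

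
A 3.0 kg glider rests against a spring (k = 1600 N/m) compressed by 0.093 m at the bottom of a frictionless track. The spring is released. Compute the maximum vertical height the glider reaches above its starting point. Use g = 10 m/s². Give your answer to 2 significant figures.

At maximum height the glider is at rest, so ½kx² = mgh
h = kx²/(2mg) = (1600)(0.093)²/(2 × 3.0 × 10) = 0.2306 m

h = 0.23 m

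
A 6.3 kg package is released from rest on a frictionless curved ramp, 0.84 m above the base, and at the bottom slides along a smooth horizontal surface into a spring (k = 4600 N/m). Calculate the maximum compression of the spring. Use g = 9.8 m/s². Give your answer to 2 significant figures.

Energy conservation (no friction) from release to max compression: mgh = ½kx²
x = √(2mgh/k) = √(2 × 6.3 × 9.8 × 0.84 / 4600) = 0.1502 m

x = 0.15 m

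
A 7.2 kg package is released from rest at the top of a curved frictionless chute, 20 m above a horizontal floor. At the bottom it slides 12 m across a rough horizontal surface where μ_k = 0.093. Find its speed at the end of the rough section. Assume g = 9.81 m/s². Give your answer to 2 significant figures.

v = 19 m/s

Energy at the top = energy at the end + work done against friction:
mgh = ½mv² + μ_k m g d
W_f = μ_k mg d = (0.093)(7.2)(9.81)(12) = 78.83 J
½mv² = mgh − W_f = 1412.6 − 78.83 = 1333.8 J
v = √(2 × 1333.8/7.2) = 19.25 m/s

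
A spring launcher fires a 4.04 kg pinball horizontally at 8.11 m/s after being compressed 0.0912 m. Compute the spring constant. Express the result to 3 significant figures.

Energy stored in the spring equals the launch KE: ½kx² = ½mv²
k = mv²/x² = (4.04)(8.11)²/(0.0912)² = 31947 N/m

k = 31900 N/m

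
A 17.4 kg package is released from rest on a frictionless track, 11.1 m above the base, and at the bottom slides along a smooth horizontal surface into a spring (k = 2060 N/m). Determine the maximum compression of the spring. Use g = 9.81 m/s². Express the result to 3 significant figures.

At max compression the package is momentarily at rest: mgh = ½kx²
x = √(2mgh/k) = √(2 × 17.4 × 9.81 × 11.1 / 2060) = 1.356 m

x = 1.36 m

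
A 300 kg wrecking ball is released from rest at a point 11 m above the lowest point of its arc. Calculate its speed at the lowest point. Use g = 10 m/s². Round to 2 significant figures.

v = 15 m/s

Mechanical energy is conserved (no friction): mgh = ½mv²
v = √(2gh) = √(2 × 10 × 11) = √220.00 = 14.83 m/s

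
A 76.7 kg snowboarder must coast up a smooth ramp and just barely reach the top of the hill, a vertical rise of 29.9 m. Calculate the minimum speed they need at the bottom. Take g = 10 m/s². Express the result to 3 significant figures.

At the top they are momentarily at rest, so all KE converts to PE: ½mv² = mgh
v = √(2gh) = √(2 × 10 × 29.9) = 24.45 m/s

v = 24.5 m/s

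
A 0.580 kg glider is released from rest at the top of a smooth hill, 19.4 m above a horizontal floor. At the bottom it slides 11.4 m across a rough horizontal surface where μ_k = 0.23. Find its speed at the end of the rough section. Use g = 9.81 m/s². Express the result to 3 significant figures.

Applying the work–energy principle:
mgh = ½mv² + μ_k m g d
W_f = μ_k mg d = (0.23)(0.580)(9.81)(11.4) = 14.92 J
½mv² = mgh − W_f = 110.38 − 14.92 = 95.463 J
v = √(2 × 95.463/0.580) = 18.14 m/s

v = 18.1 m/s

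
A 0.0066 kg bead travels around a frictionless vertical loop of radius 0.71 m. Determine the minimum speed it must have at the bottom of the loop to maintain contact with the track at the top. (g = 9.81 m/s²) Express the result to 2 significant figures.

v = 5.9 m/s

At the top: mg = mv_top²/r ⇒ v_top² = gr = 6.965 m²/s²
Energy from bottom to top (height 2r): ½mv_bot² = ½mv_top² + mg(2r)
v_bot² = gr + 4gr = 5gr = 34.83
v_bot = √(5gr) = 5.901 m/s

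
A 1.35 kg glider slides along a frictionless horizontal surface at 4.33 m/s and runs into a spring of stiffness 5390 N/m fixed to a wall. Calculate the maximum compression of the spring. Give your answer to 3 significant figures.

Conservation of energy between contact and max compression: ½mv² = ½kx²
x = v√(m/k) = 4.33 × √(1.35/5390) = 0.06853 m

x = 0.0685 m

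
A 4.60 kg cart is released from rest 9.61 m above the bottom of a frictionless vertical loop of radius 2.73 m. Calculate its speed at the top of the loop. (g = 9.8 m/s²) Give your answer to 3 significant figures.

v = 9.02 m/s

Energy conservation: mgh = ½mv_top² + mg(2r)
v_top² = 2g(h − 2r) = 2(9.8)(9.61 − 5.460) = 81.34
v_top = 9.019 m/s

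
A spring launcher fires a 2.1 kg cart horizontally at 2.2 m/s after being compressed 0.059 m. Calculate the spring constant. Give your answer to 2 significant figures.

k = 2900 N/m

Spring PE at full compression equals KE at release: ½kx² = ½mv²
k = mv²/x² = (2.1)(2.2)²/(0.059)² = 2920 N/m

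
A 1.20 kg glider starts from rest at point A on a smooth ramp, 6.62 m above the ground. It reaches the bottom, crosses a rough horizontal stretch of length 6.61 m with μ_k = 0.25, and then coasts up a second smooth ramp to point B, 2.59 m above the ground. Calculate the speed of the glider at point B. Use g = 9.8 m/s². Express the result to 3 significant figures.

Energy at A: mgh₁ = (1.20)(9.8)(6.62) = 77.851 J
Friction loss: W_f = μ_k mg d = 19.43 J
At B: ½mv² + mgh₂ = mgh₁ − W_f
½mv² = 77.851 − 19.43 − 30.458 = 27.959 J
v = √(2 × 27.959/1.20) = 6.826 m/s

v = 6.83 m/s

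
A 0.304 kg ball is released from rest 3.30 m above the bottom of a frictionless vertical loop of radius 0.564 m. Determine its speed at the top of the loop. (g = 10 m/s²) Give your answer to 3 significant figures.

Energy conservation: mgh = ½mv_top² + mg(2r)
v_top² = 2g(h − 2r) = 2(10)(3.30 − 1.128) = 43.44
v_top = 6.591 m/s

v = 6.59 m/s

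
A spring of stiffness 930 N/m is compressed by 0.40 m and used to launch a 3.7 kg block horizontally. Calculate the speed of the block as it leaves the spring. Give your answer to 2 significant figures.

The block leaves the spring when the spring is at natural length, so ½kx² = ½mv²
v = x√(k/m) = 0.40 × √(930/3.7) = 6.342 m/s

v = 6.3 m/s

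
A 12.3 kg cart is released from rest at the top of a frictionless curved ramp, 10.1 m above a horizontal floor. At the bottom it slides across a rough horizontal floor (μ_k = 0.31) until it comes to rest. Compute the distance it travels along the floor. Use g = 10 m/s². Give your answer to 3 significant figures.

d = 32.6 m

Energy bookkeeping (friction removes W_f = μ_k N d):
At rest all PE has been dissipated by friction: mgh = μ_k m g d
d = h/μ_k = 10.1/0.31 = 32.58 m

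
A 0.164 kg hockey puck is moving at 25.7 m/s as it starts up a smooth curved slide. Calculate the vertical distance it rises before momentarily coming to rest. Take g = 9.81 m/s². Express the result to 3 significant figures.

h = 33.7 m

Setting KE at the bottom equal to PE gained: ½mv² = mgh
h = v²/(2g) = 25.7²/(2 × 9.81) = 33.66 m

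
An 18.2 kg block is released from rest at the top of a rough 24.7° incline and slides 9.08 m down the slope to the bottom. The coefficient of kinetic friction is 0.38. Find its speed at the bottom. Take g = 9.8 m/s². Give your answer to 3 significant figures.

Work–energy: mg(L sinθ) − μ_k(mg cosθ)L = ½mv²
mgh = mgL sinθ = (18.2)(9.8)(9.08)sin24.7° = 676.74 J
W_f = μ_k mg cosθ · L = (0.38)(18.2)(9.8)cos24.7°·9.08 = 559.1 J
½mv² = 676.74 − 559.1 = 117.63 J
v = √(2 × 117.63/18.2) = 3.595 m/s

v = 3.60 m/s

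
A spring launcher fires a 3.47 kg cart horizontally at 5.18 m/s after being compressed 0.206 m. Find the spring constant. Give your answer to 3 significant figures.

½kx² = ½mv²
k = mv²/x² = (3.47)(5.18)²/(0.206)² = 2194 N/m

k = 2190 N/m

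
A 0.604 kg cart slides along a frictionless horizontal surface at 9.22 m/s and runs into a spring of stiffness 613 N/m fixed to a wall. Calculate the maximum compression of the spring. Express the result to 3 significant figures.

x = 0.289 m

All KE is stored as spring PE at maximum compression: ½mv² = ½kx²
x = v√(m/k) = 9.22 × √(0.604/613) = 0.2894 m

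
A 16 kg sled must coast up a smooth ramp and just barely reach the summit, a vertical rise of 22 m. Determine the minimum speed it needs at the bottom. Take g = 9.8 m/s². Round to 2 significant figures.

v = 21 m/s

At the top it is momentarily at rest, so all KE converts to PE: ½mv² = mgh
v = √(2gh) = √(2 × 9.8 × 22) = 20.77 m/s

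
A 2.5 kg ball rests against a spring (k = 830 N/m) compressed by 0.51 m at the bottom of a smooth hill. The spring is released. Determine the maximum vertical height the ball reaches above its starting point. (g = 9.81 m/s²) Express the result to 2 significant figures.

Energy conservation from release to the highest point: ½kx² = mgh
h = kx²/(2mg) = (830)(0.51)²/(2 × 2.5 × 9.81) = 4.401 m

h = 4.4 m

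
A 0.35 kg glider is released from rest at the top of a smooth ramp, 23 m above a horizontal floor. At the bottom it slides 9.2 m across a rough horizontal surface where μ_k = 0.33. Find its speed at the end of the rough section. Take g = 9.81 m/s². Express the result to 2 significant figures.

v = 20 m/s

Applying the work–energy principle:
mgh = ½mv² + μ_k m g d
W_f = μ_k mg d = (0.33)(0.35)(9.81)(9.2) = 10.42 J
½mv² = mgh − W_f = 78.971 − 10.42 = 68.546 J
v = √(2 × 68.546/0.35) = 19.79 m/s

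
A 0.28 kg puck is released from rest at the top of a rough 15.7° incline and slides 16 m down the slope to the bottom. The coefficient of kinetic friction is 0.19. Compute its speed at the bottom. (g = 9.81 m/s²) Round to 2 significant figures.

v = 5.2 m/s

Work–energy: mg(L sinθ) − μ_k(mg cosθ)L = ½mv²
mgh = mgL sinθ = (0.28)(9.81)(16)sin15.7° = 11.893 J
W_f = μ_k mg cosθ · L = (0.19)(0.28)(9.81)cos15.7°·16 = 8.039 J
½mv² = 11.893 − 8.039 = 3.8538 J
v = √(2 × 3.8538/0.28) = 5.247 m/s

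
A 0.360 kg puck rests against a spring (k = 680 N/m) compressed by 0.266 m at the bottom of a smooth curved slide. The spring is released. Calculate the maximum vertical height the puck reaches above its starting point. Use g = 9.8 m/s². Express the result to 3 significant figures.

h = 6.82 m

At maximum height the puck is at rest, so ½kx² = mgh
h = kx²/(2mg) = (680)(0.266)²/(2 × 0.360 × 9.8) = 6.819 m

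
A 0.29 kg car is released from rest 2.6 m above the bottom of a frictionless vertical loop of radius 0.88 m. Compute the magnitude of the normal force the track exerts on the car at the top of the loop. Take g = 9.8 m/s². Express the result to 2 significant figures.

N = 2.6 N

Energy from release to top (height 2r): mgh = ½mv_top² + mg(2r)
v_top² = 2g(h − 2r) = 2(9.8)(2.6 − 1.760) = 16.464 m²/s²
At the top, both N and weight point toward the centre: N + mg = mv_top²/r
N = m(v_top²/r − g) = 0.29(16.464/0.88 − 9.8) = 2.584 N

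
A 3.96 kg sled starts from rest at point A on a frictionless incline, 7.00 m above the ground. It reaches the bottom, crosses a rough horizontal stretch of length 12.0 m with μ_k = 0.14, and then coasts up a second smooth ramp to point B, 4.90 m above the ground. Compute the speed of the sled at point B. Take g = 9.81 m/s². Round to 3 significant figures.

Energy at A: mgh₁ = (3.96)(9.81)(7.00) = 271.93 J
Friction loss: W_f = μ_k mg d = 65.26 J
At B: ½mv² + mgh₂ = mgh₁ − W_f
½mv² = 271.93 − 65.26 − 190.35 = 16.316 J
v = √(2 × 16.316/3.96) = 2.871 m/s

v = 2.87 m/s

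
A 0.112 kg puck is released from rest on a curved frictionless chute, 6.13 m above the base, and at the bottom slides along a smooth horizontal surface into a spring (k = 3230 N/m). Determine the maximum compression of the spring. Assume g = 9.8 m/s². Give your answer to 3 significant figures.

x = 0.0645 m

Gravitational PE at the top equals spring PE at max compression: mgh = ½kx²
x = √(2mgh/k) = √(2 × 0.112 × 9.8 × 6.13 / 3230) = 0.06455 m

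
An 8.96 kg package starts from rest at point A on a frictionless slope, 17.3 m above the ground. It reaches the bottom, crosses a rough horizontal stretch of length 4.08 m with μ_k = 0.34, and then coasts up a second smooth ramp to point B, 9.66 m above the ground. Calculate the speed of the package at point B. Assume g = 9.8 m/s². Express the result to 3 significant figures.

Energy at A: mgh₁ = (8.96)(9.8)(17.3) = 1519.1 J
Friction loss: W_f = μ_k mg d = 121.8 J
At B: ½mv² + mgh₂ = mgh₁ − W_f
½mv² = 1519.1 − 121.8 − 848.23 = 549.05 J
v = √(2 × 549.05/8.96) = 11.07 m/s

v = 11.1 m/s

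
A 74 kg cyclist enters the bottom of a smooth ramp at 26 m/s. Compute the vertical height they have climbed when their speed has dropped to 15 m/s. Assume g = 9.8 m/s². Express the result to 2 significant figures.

Energy balance between the two points: ½mv₁² = ½mv₂² + mgh
h = (v₁² − v₂²)/(2g) = (26² − 15²)/(2 × 9.8) = 23.01 m

h = 23 m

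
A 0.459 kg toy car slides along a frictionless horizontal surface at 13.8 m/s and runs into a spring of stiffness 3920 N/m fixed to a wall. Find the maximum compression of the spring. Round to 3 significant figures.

Conservation of energy between contact and max compression: ½mv² = ½kx²
x = v√(m/k) = 13.8 × √(0.459/3920) = 0.1493 m

x = 0.149 m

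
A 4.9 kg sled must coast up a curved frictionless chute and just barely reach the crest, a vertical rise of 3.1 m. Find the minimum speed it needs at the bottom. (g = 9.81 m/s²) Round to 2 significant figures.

At the top it is momentarily at rest, so all KE converts to PE: ½mv² = mgh
v = √(2gh) = √(2 × 9.81 × 3.1) = 7.799 m/s

v = 7.8 m/s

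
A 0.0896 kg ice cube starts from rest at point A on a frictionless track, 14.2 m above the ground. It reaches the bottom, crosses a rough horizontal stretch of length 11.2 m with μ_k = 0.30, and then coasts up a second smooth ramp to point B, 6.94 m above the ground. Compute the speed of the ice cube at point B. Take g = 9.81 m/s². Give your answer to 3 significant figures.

Energy at A: mgh₁ = (0.0896)(9.81)(14.2) = 12.481 J
Friction loss: W_f = μ_k mg d = 2.953 J
At B: ½mv² + mgh₂ = mgh₁ − W_f
½mv² = 12.481 − 2.953 − 6.1001 = 3.4280 J
v = √(2 × 3.4280/0.0896) = 8.747 m/s

v = 8.75 m/s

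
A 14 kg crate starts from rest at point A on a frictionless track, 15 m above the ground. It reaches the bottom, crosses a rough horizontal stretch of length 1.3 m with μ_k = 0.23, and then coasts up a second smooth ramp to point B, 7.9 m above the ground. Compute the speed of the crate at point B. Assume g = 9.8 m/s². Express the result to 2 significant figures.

v = 12 m/s

Energy at A: mgh₁ = (14)(9.8)(15) = 2058.0 J
Friction loss: W_f = μ_k mg d = 41.02 J
At B: ½mv² + mgh₂ = mgh₁ − W_f
½mv² = 2058.0 − 41.02 − 1083.9 = 933.10 J
v = √(2 × 933.10/14) = 11.55 m/s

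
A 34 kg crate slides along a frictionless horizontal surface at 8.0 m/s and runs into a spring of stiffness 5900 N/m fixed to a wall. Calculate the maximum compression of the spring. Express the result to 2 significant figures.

All KE is stored as spring PE at maximum compression: ½mv² = ½kx²
x = v√(m/k) = 8.0 × √(34/5900) = 0.6073 m

x = 0.61 m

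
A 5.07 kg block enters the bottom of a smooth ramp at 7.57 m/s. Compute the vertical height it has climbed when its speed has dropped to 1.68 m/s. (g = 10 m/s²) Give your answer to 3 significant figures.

h = 2.72 m

Energy balance between the two points: ½mv₁² = ½mv₂² + mgh
h = (v₁² − v₂²)/(2g) = (7.57² − 1.68²)/(2 × 10) = 2.724 m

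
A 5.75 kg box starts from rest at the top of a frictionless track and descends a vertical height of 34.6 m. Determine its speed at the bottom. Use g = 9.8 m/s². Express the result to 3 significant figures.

v = 26.0 m/s

Mechanical energy is conserved (no friction): mgh = ½mv²
v = √(2gh) = √(2 × 9.8 × 34.6) = √678.16 = 26.04 m/s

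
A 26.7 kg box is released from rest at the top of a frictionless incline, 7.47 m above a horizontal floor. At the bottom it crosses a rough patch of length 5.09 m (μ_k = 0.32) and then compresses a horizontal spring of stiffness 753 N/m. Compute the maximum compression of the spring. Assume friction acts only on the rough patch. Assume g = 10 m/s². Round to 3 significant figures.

x = 2.04 m

Initial energy: E₁ = mgh = (26.7)(10)(7.47) = 1994.5 J
Friction removes W_f = μ_k mg d = (0.32)(26.7)(10)(5.09) = 434.9 J
Energy reaching the spring: E = 1994.5 − 434.9 = 1559.6 J
At max compression ½kx² = E ⇒ x = √(2E/k) = √(2 × 1559.6/753) = 2.035 m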